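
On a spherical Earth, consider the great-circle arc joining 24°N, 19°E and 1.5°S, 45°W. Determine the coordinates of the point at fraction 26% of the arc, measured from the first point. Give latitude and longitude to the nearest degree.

≈ 19°N, 1°E

The haversine formula gives a central angle δ ≈ 1.171 rad (67.1°) between the endpoints.
Interpolate at f = 0.26 with slerp weights a = sin((1−f)δ)/sin δ ≈ 0.827, b = sin(fδ)/sin δ ≈ 0.325.
p = a·p₁ + b·p₂ ≈ (0.945, 0.016, 0.328); φ = arcsin(p_z) ≈ 19.14°, λ = atan2(p_y, p_x) ≈ 0.97°.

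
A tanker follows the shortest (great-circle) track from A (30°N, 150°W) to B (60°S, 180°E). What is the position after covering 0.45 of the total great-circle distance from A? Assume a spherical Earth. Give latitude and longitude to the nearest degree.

≈ (11°S, 160°W)

Write both endpoints as unit vectors p₁, p₂ with components (cos φ cos λ, cos φ sin λ, sin φ).
The central angle between the endpoints is δ = arccos(p₁·p₂) ≈ 1.629 rad (93.3°).
Interpolate at f = 0.45 with slerp weights a = sin((1−f)δ)/sin δ ≈ 0.782, b = sin(fδ)/sin δ ≈ 0.670.
p = a·p₁ + b·p₂ ≈ (-0.922, -0.339, -0.189); φ = arcsin(p_z) ≈ -10.92°, λ = atan2(p_y, p_x) ≈ -159.83°.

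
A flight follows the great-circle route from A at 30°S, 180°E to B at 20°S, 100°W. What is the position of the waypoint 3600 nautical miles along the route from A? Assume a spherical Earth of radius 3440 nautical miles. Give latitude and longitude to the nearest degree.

≈ 25°S, 112°W

From cos δ = sin φ₁ sin φ₂ + cos φ₁ cos φ₂ cos Δλ, the central angle is δ ≈ 1.253 rad (71.8°). The total great-circle distance is δ·R ≈ 1.253 × 3440 ≈ 4311 nmi, so the target fraction is f = 3600/4311 ≈ 0.835.
Interpolate at f ≈ 0.835 with slerp weights a = sin((1−f)δ)/sin δ ≈ 0.216, b = sin(fδ)/sin δ ≈ 0.911.
p = a·p₁ + b·p₂ ≈ (-0.336, -0.843, -0.420); φ = arcsin(p_z) ≈ -24.81°, λ = atan2(p_y, p_x) ≈ -111.71°.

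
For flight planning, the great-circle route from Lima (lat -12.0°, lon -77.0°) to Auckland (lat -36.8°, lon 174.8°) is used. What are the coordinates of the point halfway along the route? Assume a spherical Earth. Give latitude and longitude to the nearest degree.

Convert each endpoint to a unit vector on the sphere (x = cos φ cos λ, y = cos φ sin λ, z = sin φ).
The central angle between the endpoints is δ = arccos(p₁·p₂) ≈ 1.691 rad (96.9°).
Interpolate at f = 1/2 with slerp weights a = sin((1−f)δ)/sin δ ≈ 0.754, b = sin(fδ)/sin δ ≈ 0.754.
p = a·p₁ + b·p₂ ≈ (-0.435, -0.664, -0.608); φ = arcsin(p_z) ≈ -37.47°, λ = atan2(p_y, p_x) ≈ -123.26°.

≈ lat -37°, lon -123°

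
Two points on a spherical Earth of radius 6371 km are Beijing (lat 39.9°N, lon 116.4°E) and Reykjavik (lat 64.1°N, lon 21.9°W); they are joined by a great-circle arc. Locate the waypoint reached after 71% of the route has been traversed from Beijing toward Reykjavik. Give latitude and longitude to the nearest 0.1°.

≈ lat 76.3°N, lon 31.1°E

Convert each endpoint to a unit vector on the sphere (x = cos φ cos λ, y = cos φ sin λ, z = sin φ).
The central angle between the endpoints is δ = arccos(p₁·p₂) ≈ 1.238 rad (70.9°).
Interpolate at f = 0.71 with slerp weights a = sin((1−f)δ)/sin δ ≈ 0.372, b = sin(fδ)/sin δ ≈ 0.815.
p = a·p₁ + b·p₂ ≈ (0.203, 0.123, 0.971); φ = arcsin(p_z) ≈ 76.26°, λ = atan2(p_y, p_x) ≈ 31.10°.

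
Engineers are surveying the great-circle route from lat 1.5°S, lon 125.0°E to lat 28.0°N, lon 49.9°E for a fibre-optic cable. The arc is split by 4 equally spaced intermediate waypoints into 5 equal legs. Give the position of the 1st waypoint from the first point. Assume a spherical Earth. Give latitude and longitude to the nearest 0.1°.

Write both endpoints as unit vectors p₁, p₂ with components (cos φ cos λ, cos φ sin λ, sin φ).
The central angle between the endpoints is δ = arccos(p₁·p₂) ≈ 1.354 rad (77.6°).
Interpolate at f = 1/5 with slerp weights a = sin((1−f)δ)/sin δ ≈ 0.905, b = sin(fδ)/sin δ ≈ 0.274.
p = a·p₁ + b·p₂ ≈ (-0.363, 0.926, 0.105); φ = arcsin(p_z) ≈ 6.02°, λ = atan2(p_y, p_x) ≈ 111.40°.

≈ lat 6.0°N, lon 111.4°E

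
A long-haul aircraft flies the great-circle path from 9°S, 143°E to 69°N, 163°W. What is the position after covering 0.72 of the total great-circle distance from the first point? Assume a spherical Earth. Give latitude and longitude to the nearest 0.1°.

Write both endpoints as unit vectors p₁, p₂ with components (cos φ cos λ, cos φ sin λ, sin φ).
The central angle between the endpoints is δ = arccos(p₁·p₂) ≈ 1.509 rad (86.4°).
Interpolate at f = 0.72 with slerp weights a = sin((1−f)δ)/sin δ ≈ 0.411, b = sin(fδ)/sin δ ≈ 0.887.
p = a·p₁ + b·p₂ ≈ (-0.628, 0.151, 0.763); φ = arcsin(p_z) ≈ 49.77°, λ = atan2(p_y, p_x) ≈ 166.45°.

≈ 49.8°N, 166.5°E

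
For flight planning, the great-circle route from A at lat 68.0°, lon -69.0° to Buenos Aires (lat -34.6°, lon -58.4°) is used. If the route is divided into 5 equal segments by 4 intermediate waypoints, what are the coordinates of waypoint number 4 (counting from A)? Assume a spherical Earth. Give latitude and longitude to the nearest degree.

≈ lat -14°, lon -60°

Write both endpoints as unit vectors p₁, p₂ with components (cos φ cos λ, cos φ sin λ, sin φ).
The central angle between the endpoints is δ = arccos(p₁·p₂) ≈ 1.796 rad (102.9°).
Interpolate at f = 4/5 with slerp weights a = sin((1−f)δ)/sin δ ≈ 0.361, b = sin(fδ)/sin δ ≈ 1.017.
p = a·p₁ + b·p₂ ≈ (0.487, -0.839, -0.243); φ = arcsin(p_z) ≈ -14.06°, λ = atan2(p_y, p_x) ≈ -59.87°.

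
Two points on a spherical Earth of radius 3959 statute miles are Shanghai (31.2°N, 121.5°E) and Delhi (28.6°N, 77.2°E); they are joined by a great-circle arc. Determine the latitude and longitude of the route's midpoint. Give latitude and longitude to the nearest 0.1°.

≈ (31.8°N, 99.0°E)

Write both endpoints as unit vectors p₁, p₂ with components (cos φ cos λ, cos φ sin λ, sin φ).
The central angle between the endpoints is δ = arccos(p₁·p₂) ≈ 0.667 rad (38.2°).
Interpolate at f = 1/2 with slerp weights a = sin((1−f)δ)/sin δ ≈ 0.529, b = sin(fδ)/sin δ ≈ 0.529.
p = a·p₁ + b·p₂ ≈ (-0.134, 0.839, 0.527); φ = arcsin(p_z) ≈ 31.83°, λ = atan2(p_y, p_x) ≈ 99.05°.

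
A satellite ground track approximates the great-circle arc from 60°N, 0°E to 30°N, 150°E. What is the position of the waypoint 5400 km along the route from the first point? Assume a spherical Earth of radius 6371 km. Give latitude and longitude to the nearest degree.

≈ 66°N, 128°E

From cos δ = sin φ₁ sin φ₂ + cos φ₁ cos φ₂ cos Δλ, the central angle is δ ≈ 1.513 rad (86.7°). The total great-circle distance is δ·R ≈ 1.513 × 6371 ≈ 9638 km, so the target fraction is f = 5400/9638 ≈ 0.560.
Interpolate at f ≈ 0.560 with slerp weights a = sin((1−f)δ)/sin δ ≈ 0.618, b = sin(fδ)/sin δ ≈ 0.751.
p = a·p₁ + b·p₂ ≈ (-0.254, 0.325, 0.911); φ = arcsin(p_z) ≈ 65.63°, λ = atan2(p_y, p_x) ≈ 128.01°.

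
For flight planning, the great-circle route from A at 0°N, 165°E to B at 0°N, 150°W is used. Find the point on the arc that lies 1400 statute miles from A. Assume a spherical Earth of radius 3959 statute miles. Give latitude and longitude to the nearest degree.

Convert each endpoint to a unit vector on the sphere (x = cos φ cos λ, y = cos φ sin λ, z = sin φ).
The central angle between the endpoints is δ = arccos(p₁·p₂) ≈ 0.785 rad (45.0°). The total great-circle distance is δ·R ≈ 0.785 × 3959 ≈ 3109 mi, so the target fraction is f = 1400/3109 ≈ 0.450.
Interpolate at f ≈ 0.450 with slerp weights a = sin((1−f)δ)/sin δ ≈ 0.592, b = sin(fδ)/sin δ ≈ 0.490.
p = a·p₁ + b·p₂ ≈ (-0.996, -0.092, 0.000); φ = arcsin(p_z) ≈ 0.00°, λ = atan2(p_y, p_x) ≈ -174.74°.

≈ 0°N, 175°W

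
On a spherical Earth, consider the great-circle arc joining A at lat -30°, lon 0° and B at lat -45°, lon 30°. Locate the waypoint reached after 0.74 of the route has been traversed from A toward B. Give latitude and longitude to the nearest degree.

Write both endpoints as unit vectors p₁, p₂ with components (cos φ cos λ, cos φ sin λ, sin φ).
The central angle between the endpoints is δ = arccos(p₁·p₂) ≈ 0.487 rad (27.9°).
Interpolate at f = 0.74 with slerp weights a = sin((1−f)δ)/sin δ ≈ 0.270, b = sin(fδ)/sin δ ≈ 0.754.
p = a·p₁ + b·p₂ ≈ (0.695, 0.266, -0.668); φ = arcsin(p_z) ≈ -41.89°, λ = atan2(p_y, p_x) ≈ 20.97°.

≈ lat -42°, lon 21°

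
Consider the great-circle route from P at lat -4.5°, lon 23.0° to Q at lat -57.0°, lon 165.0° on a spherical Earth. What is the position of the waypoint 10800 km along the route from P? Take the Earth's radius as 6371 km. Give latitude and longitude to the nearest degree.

≈ lat -66°, lon 142°

Convert each endpoint to a unit vector on the sphere (x = cos φ cos λ, y = cos φ sin λ, z = sin φ).
The central angle between the endpoints is δ = arccos(p₁·p₂) ≈ 1.941 rad (111.2°). The total great-circle distance is δ·R ≈ 1.941 × 6371 ≈ 12368 km, so the target fraction is f = 10800/12368 ≈ 0.873.
Interpolate at f ≈ 0.873 with slerp weights a = sin((1−f)δ)/sin δ ≈ 0.261, b = sin(fδ)/sin δ ≈ 1.064.
p = a·p₁ + b·p₂ ≈ (-0.320, 0.252, -0.913); φ = arcsin(p_z) ≈ -65.96°, λ = atan2(p_y, p_x) ≈ 141.81°.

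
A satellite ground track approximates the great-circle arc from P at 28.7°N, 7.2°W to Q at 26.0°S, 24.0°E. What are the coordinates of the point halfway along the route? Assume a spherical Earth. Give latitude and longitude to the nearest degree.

≈ 1°N, 9°E

Convert each endpoint to a unit vector on the sphere (x = cos φ cos λ, y = cos φ sin λ, z = sin φ).
The central angle between the endpoints is δ = arccos(p₁·p₂) ≈ 1.088 rad (62.4°).
Interpolate at f = 1/2 with slerp weights a = sin((1−f)δ)/sin δ ≈ 0.584, b = sin(fδ)/sin δ ≈ 0.584.
p = a·p₁ + b·p₂ ≈ (0.988, 0.149, 0.024); φ = arcsin(p_z) ≈ 1.40°, λ = atan2(p_y, p_x) ≈ 8.59°.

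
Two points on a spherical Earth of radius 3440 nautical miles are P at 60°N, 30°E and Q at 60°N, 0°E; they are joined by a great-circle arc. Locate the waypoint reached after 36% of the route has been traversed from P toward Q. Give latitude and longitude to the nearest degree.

≈ 61°N, 19°E

The haversine formula gives a central angle δ ≈ 0.260 rad (14.9°) between the endpoints.
Interpolate at f = 0.36 with slerp weights a = sin((1−f)δ)/sin δ ≈ 0.644, b = sin(fδ)/sin δ ≈ 0.364.
p = a·p₁ + b·p₂ ≈ (0.461, 0.161, 0.873); φ = arcsin(p_z) ≈ 60.78°, λ = atan2(p_y, p_x) ≈ 19.27°.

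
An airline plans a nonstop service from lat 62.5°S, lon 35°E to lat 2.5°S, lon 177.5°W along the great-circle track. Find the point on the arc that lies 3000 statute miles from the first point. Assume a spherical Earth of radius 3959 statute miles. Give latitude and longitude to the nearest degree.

≈ lat 65°S, lon 148°E

From cos δ = sin φ₁ sin φ₂ + cos φ₁ cos φ₂ cos Δλ, the central angle is δ ≈ 1.929 rad (110.5°). The total great-circle distance is δ·R ≈ 1.929 × 3959 ≈ 7636 mi, so the target fraction is f = 3000/7636 ≈ 0.393.
Interpolate at f ≈ 0.393 with slerp weights a = sin((1−f)δ)/sin δ ≈ 0.983, b = sin(fδ)/sin δ ≈ 0.734.
p = a·p₁ + b·p₂ ≈ (-0.360, 0.228, -0.904); φ = arcsin(p_z) ≈ -64.74°, λ = atan2(p_y, p_x) ≈ 147.63°.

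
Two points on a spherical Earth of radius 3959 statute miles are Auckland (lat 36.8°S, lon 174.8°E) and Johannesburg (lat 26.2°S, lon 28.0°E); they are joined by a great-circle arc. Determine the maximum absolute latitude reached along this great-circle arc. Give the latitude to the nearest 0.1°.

The great circle lies in the plane with unit normal n̂ = (p₁ × p₂)/|p₁ × p₂|.
Here n̂_z ≈ -0.418; the vertex latitude is φ_max = arccos|n̂_z| ≈ 65.3°.

≈ 65.3°S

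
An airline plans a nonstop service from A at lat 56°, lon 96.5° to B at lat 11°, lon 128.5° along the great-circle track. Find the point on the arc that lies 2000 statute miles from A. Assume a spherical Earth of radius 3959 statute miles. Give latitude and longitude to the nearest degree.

≈ lat 32°, lon 119°

Write both endpoints as unit vectors p₁, p₂ with components (cos φ cos λ, cos φ sin λ, sin φ).
The central angle between the endpoints is δ = arccos(p₁·p₂) ≈ 0.897 rad (51.4°). The total great-circle distance is δ·R ≈ 0.897 × 3959 ≈ 3553 mi, so the target fraction is f = 2000/3553 ≈ 0.563.
Interpolate at f ≈ 0.563 with slerp weights a = sin((1−f)δ)/sin δ ≈ 0.489, b = sin(fδ)/sin δ ≈ 0.619.
p = a·p₁ + b·p₂ ≈ (-0.409, 0.747, 0.523); φ = arcsin(p_z) ≈ 31.57°, λ = atan2(p_y, p_x) ≈ 118.71°.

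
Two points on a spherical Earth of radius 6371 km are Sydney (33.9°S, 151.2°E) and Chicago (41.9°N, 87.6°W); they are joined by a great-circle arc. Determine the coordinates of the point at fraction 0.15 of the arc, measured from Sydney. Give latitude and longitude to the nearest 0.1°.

Convert each endpoint to a unit vector on the sphere (x = cos φ cos λ, y = cos φ sin λ, z = sin φ).
The central angle between the endpoints is δ = arccos(p₁·p₂) ≈ 2.336 rad (133.8°).
Interpolate at f = 0.15 with slerp weights a = sin((1−f)δ)/sin δ ≈ 1.269, b = sin(fδ)/sin δ ≈ 0.476.
p = a·p₁ + b·p₂ ≈ (-0.908, 0.153, -0.390); φ = arcsin(p_z) ≈ -22.95°, λ = atan2(p_y, p_x) ≈ 170.40°.

≈ 22.9°S, 170.4°E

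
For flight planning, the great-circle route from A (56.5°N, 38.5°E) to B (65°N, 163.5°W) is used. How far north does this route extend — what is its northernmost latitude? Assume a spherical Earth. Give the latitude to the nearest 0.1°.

The great circle lies in the plane with unit normal n̂ = (p₁ × p₂)/|p₁ × p₂|.
Here n̂_z ≈ +0.104; the vertex latitude is φ_max = arccos|n̂_z| ≈ 84.0°.
Check via Clairaut: cos φ_max = |cos φ₁| · sin C = cos(56.5°)·sin(10.8°) ≈ 0.104, again giving ≈ 84.0°.

≈ 84.0°N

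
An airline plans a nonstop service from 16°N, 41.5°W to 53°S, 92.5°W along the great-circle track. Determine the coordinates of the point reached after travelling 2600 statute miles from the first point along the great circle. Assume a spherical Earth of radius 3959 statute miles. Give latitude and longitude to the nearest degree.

Convert each endpoint to a unit vector on the sphere (x = cos φ cos λ, y = cos φ sin λ, z = sin φ).
The central angle between the endpoints is δ = arccos(p₁·p₂) ≈ 1.426 rad (81.7°). The total great-circle distance is δ·R ≈ 1.426 × 3959 ≈ 5647 mi, so the target fraction is f = 2600/5647 ≈ 0.460.
Interpolate at f ≈ 0.460 with slerp weights a = sin((1−f)δ)/sin δ ≈ 0.703, b = sin(fδ)/sin δ ≈ 0.617.
p = a·p₁ + b·p₂ ≈ (0.490, -0.819, -0.299); φ = arcsin(p_z) ≈ -17.39°, λ = atan2(p_y, p_x) ≈ -59.10°.

≈ 17°S, 59°W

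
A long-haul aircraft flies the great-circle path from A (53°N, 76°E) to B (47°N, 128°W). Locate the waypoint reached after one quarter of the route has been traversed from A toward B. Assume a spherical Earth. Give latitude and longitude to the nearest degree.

From cos δ = sin φ₁ sin φ₂ + cos φ₁ cos φ₂ cos Δλ, the central angle is δ ≈ 1.360 rad (77.9°).
Interpolate at f = 1/4 with slerp weights a = sin((1−f)δ)/sin δ ≈ 0.871, b = sin(fδ)/sin δ ≈ 0.341.
p = a·p₁ + b·p₂ ≈ (-0.016, 0.326, 0.945); φ = arcsin(p_z) ≈ 70.98°, λ = atan2(p_y, p_x) ≈ 92.87°.

≈ (71°N, 93°E)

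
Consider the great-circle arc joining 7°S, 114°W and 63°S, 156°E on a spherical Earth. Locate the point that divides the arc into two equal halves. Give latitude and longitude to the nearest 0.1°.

Write both endpoints as unit vectors p₁, p₂ with components (cos φ cos λ, cos φ sin λ, sin φ).
The central angle between the endpoints is δ = arccos(p₁·p₂) ≈ 1.462 rad (83.8°).
Interpolate at f = 1/2 with slerp weights a = sin((1−f)δ)/sin δ ≈ 0.672, b = sin(fδ)/sin δ ≈ 0.672.
p = a·p₁ + b·p₂ ≈ (-0.550, -0.485, -0.680); φ = arcsin(p_z) ≈ -42.86°, λ = atan2(p_y, p_x) ≈ -138.58°.

≈ 42.9°S, 138.6°W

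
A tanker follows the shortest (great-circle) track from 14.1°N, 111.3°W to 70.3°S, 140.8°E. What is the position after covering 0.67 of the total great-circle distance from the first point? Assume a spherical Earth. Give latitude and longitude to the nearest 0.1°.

Convert each endpoint to a unit vector on the sphere (x = cos φ cos λ, y = cos φ sin λ, z = sin φ).
The central angle between the endpoints is δ = arccos(p₁·p₂) ≈ 1.907 rad (109.3°).
Interpolate at f = 0.67 with slerp weights a = sin((1−f)δ)/sin δ ≈ 0.623, b = sin(fδ)/sin δ ≈ 1.014.
p = a·p₁ + b·p₂ ≈ (-0.485, -0.347, -0.803); φ = arcsin(p_z) ≈ -53.40°, λ = atan2(p_y, p_x) ≈ -144.37°.

≈ 53.4°S, 144.4°W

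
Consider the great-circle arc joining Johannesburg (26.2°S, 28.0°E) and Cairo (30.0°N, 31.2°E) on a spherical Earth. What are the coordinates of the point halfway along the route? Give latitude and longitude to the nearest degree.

From cos δ = sin φ₁ sin φ₂ + cos φ₁ cos φ₂ cos Δλ, the central angle is δ ≈ 0.982 rad (56.3°).
Interpolate at f = 1/2 with slerp weights a = sin((1−f)δ)/sin δ ≈ 0.567, b = sin(fδ)/sin δ ≈ 0.567.
p = a·p₁ + b·p₂ ≈ (0.869, 0.493, 0.033); φ = arcsin(p_z) ≈ 1.90°, λ = atan2(p_y, p_x) ≈ 29.57°.

≈ 2°N, 30°E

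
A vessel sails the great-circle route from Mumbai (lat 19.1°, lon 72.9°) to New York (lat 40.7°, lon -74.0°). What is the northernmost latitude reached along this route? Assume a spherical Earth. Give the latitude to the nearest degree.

≈ 65°

The great circle lies in the plane with unit normal n̂ = (p₁ × p₂)/|p₁ × p₂|.
Here n̂_z ≈ -0.424; the vertex latitude is φ_max = arccos|n̂_z| ≈ 64.9°.
Check via Clairaut: cos φ_max = |cos φ₁| · sin C = cos(19.1°)·sin(26.7°) ≈ 0.424, again giving ≈ 64.9°.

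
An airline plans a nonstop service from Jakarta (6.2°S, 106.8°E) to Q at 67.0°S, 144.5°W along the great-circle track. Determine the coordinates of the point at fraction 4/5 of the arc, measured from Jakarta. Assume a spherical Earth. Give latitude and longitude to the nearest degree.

Write both endpoints as unit vectors p₁, p₂ with components (cos φ cos λ, cos φ sin λ, sin φ).
The central angle between the endpoints is δ = arccos(p₁·p₂) ≈ 1.596 rad (91.4°).
Interpolate at f = 4/5 with slerp weights a = sin((1−f)δ)/sin δ ≈ 0.314, b = sin(fδ)/sin δ ≈ 0.957.
p = a·p₁ + b·p₂ ≈ (-0.395, 0.082, -0.915); φ = arcsin(p_z) ≈ -66.23°, λ = atan2(p_y, p_x) ≈ 168.33°.

≈ 66°S, 168°E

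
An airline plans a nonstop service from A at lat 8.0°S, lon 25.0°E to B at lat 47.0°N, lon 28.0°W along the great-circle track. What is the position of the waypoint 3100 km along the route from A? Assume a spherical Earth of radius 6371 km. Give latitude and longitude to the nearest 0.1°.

≈ lat 14.9°N, lon 8.9°E

Write both endpoints as unit vectors p₁, p₂ with components (cos φ cos λ, cos φ sin λ, sin φ).
The central angle between the endpoints is δ = arccos(p₁·p₂) ≈ 1.261 rad (72.3°). The total great-circle distance is δ·R ≈ 1.261 × 6371 ≈ 8035 km, so the target fraction is f = 3100/8035 ≈ 0.386.
Interpolate at f ≈ 0.386 with slerp weights a = sin((1−f)δ)/sin δ ≈ 0.734, b = sin(fδ)/sin δ ≈ 0.491.
p = a·p₁ + b·p₂ ≈ (0.955, 0.150, 0.257); φ = arcsin(p_z) ≈ 14.88°, λ = atan2(p_y, p_x) ≈ 8.94°.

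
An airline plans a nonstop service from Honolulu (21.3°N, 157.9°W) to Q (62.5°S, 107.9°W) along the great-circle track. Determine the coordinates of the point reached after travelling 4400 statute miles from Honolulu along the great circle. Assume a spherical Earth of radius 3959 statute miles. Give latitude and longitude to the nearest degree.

≈ (38°S, 134°W)

Write both endpoints as unit vectors p₁, p₂ with components (cos φ cos λ, cos φ sin λ, sin φ).
The central angle between the endpoints is δ = arccos(p₁·p₂) ≈ 1.616 rad (92.6°). The total great-circle distance is δ·R ≈ 1.616 × 3959 ≈ 6400 mi, so the target fraction is f = 4400/6400 ≈ 0.688.
Interpolate at f ≈ 0.688 with slerp weights a = sin((1−f)δ)/sin δ ≈ 0.484, b = sin(fδ)/sin δ ≈ 0.897.
p = a·p₁ + b·p₂ ≈ (-0.545, -0.564, -0.620); φ = arcsin(p_z) ≈ -38.31°, λ = atan2(p_y, p_x) ≈ -134.04°.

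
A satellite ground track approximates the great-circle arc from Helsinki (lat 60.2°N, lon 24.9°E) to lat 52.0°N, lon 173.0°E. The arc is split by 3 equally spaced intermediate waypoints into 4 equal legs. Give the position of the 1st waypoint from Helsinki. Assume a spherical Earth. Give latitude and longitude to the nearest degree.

The haversine formula gives a central angle δ ≈ 1.133 rad (64.9°) between the endpoints.
Interpolate at f = 1/4 with slerp weights a = sin((1−f)δ)/sin δ ≈ 0.829, b = sin(fδ)/sin δ ≈ 0.309.
p = a·p₁ + b·p₂ ≈ (0.185, 0.197, 0.963); φ = arcsin(p_z) ≈ 74.32°, λ = atan2(p_y, p_x) ≈ 46.71°.

≈ lat 74°N, lon 47°E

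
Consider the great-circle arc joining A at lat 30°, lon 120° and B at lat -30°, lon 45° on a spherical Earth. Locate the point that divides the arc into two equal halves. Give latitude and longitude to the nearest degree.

Convert each endpoint to a unit vector on the sphere (x = cos φ cos λ, y = cos φ sin λ, z = sin φ).
The central angle between the endpoints is δ = arccos(p₁·p₂) ≈ 1.627 rad (93.2°).
Interpolate at f = 1/2 with slerp weights a = sin((1−f)δ)/sin δ ≈ 0.728, b = sin(fδ)/sin δ ≈ 0.728.
p = a·p₁ + b·p₂ ≈ (0.131, 0.991, 0.000); φ = arcsin(p_z) ≈ 0.00°, λ = atan2(p_y, p_x) ≈ 82.50°.

≈ lat 0°, lon 82°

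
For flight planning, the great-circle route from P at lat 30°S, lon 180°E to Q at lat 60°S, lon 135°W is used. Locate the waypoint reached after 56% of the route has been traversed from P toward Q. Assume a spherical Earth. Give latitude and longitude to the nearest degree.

Write both endpoints as unit vectors p₁, p₂ with components (cos φ cos λ, cos φ sin λ, sin φ).
The central angle between the endpoints is δ = arccos(p₁·p₂) ≈ 0.739 rad (42.3°).
Interpolate at f = 0.56 with slerp weights a = sin((1−f)δ)/sin δ ≈ 0.474, b = sin(fδ)/sin δ ≈ 0.597.
p = a·p₁ + b·p₂ ≈ (-0.622, -0.211, -0.754); φ = arcsin(p_z) ≈ -48.95°, λ = atan2(p_y, p_x) ≈ -161.25°.

≈ lat 49°S, lon 161°W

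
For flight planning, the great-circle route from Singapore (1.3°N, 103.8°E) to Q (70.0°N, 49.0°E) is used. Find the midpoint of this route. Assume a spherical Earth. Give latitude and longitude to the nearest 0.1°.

≈ (38.1°N, 90.7°E)

Convert each endpoint to a unit vector on the sphere (x = cos φ cos λ, y = cos φ sin λ, z = sin φ).
The central angle between the endpoints is δ = arccos(p₁·p₂) ≈ 1.351 rad (77.4°).
Interpolate at f = 1/2 with slerp weights a = sin((1−f)δ)/sin δ ≈ 0.641, b = sin(fδ)/sin δ ≈ 0.641.
p = a·p₁ + b·p₂ ≈ (-0.009, 0.787, 0.617); φ = arcsin(p_z) ≈ 38.06°, λ = atan2(p_y, p_x) ≈ 90.66°.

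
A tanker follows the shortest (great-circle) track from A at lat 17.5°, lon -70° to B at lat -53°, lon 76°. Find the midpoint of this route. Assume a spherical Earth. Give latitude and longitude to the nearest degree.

The haversine formula gives a central angle δ ≈ 2.369 rad (135.7°) between the endpoints.
Interpolate at f = 1/2 with slerp weights a = sin((1−f)δ)/sin δ ≈ 1.327, b = sin(fδ)/sin δ ≈ 1.327.
p = a·p₁ + b·p₂ ≈ (0.626, -0.414, -0.661); φ = arcsin(p_z) ≈ -41.35°, λ = atan2(p_y, p_x) ≈ -33.50°.

≈ lat -41°, lon -33°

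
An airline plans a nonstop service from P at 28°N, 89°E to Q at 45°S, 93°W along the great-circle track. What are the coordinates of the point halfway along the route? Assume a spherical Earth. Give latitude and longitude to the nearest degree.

≈ 53°S, 97°E

Write both endpoints as unit vectors p₁, p₂ with components (cos φ cos λ, cos φ sin λ, sin φ).
The central angle between the endpoints is δ = arccos(p₁·p₂) ≈ 2.844 rad (162.9°).
Interpolate at f = 1/2 with slerp weights a = sin((1−f)δ)/sin δ ≈ 3.368, b = sin(fδ)/sin δ ≈ 3.368.
p = a·p₁ + b·p₂ ≈ (-0.073, 0.595, -0.800); φ = arcsin(p_z) ≈ -53.17°, λ = atan2(p_y, p_x) ≈ 96.97°.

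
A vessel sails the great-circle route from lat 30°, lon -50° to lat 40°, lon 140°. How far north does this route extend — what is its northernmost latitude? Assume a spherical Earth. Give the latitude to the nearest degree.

The great circle lies in the plane with unit normal n̂ = (p₁ × p₂)/|p₁ × p₂|.
Here n̂_z ≈ -0.122; the vertex latitude is φ_max = arccos|n̂_z| ≈ 83.0°.
Check via Clairaut: cos φ_max = |cos φ₁| · sin C = cos(30.0°)·sin(8.1°) ≈ 0.122, again giving ≈ 83.0°.

≈ 83°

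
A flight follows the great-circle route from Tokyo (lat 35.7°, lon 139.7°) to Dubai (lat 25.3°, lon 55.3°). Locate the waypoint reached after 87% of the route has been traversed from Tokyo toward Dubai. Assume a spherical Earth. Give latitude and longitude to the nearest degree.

The haversine formula gives a central angle δ ≈ 1.244 rad (71.3°) between the endpoints.
Interpolate at f = 0.87 with slerp weights a = sin((1−f)δ)/sin δ ≈ 0.170, b = sin(fδ)/sin δ ≈ 0.932.
p = a·p₁ + b·p₂ ≈ (0.375, 0.782, 0.498); φ = arcsin(p_z) ≈ 29.85°, λ = atan2(p_y, p_x) ≈ 64.42°.

≈ lat 30°, lon 64°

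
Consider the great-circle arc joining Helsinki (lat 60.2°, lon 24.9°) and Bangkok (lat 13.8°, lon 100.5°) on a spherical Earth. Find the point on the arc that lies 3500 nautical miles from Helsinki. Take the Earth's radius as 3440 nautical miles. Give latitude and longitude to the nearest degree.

Write both endpoints as unit vectors p₁, p₂ with components (cos φ cos λ, cos φ sin λ, sin φ).
The central angle between the endpoints is δ = arccos(p₁·p₂) ≈ 1.238 rad (70.9°). The total great-circle distance is δ·R ≈ 1.238 × 3440 ≈ 4258 nmi, so the target fraction is f = 3500/4258 ≈ 0.822.
Interpolate at f ≈ 0.822 with slerp weights a = sin((1−f)δ)/sin δ ≈ 0.231, b = sin(fδ)/sin δ ≈ 0.900.
p = a·p₁ + b·p₂ ≈ (-0.055, 0.908, 0.415); φ = arcsin(p_z) ≈ 24.54°, λ = atan2(p_y, p_x) ≈ 93.47°.

≈ lat 25°, lon 93°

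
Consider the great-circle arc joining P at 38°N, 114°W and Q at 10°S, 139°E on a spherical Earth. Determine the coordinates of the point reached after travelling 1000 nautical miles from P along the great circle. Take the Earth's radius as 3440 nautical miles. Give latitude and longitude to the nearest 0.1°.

From cos δ = sin φ₁ sin φ₂ + cos φ₁ cos φ₂ cos Δλ, the central angle is δ ≈ 1.911 rad (109.5°). The total great-circle distance is δ·R ≈ 1.911 × 3440 ≈ 6574 nmi, so the target fraction is f = 1000/6574 ≈ 0.152.
Interpolate at f ≈ 0.152 with slerp weights a = sin((1−f)δ)/sin δ ≈ 1.060, b = sin(fδ)/sin δ ≈ 0.304.
p = a·p₁ + b·p₂ ≈ (-0.566, -0.566, 0.600); φ = arcsin(p_z) ≈ 36.84°, λ = atan2(p_y, p_x) ≈ -134.96°.

≈ 36.8°N, 135.0°W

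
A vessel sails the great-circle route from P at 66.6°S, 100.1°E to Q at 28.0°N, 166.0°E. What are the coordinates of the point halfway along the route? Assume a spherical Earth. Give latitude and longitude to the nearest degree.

≈ 22°S, 147°E

Write both endpoints as unit vectors p₁, p₂ with components (cos φ cos λ, cos φ sin λ, sin φ).
The central angle between the endpoints is δ = arccos(p₁·p₂) ≈ 1.863 rad (106.7°).
Interpolate at f = 1/2 with slerp weights a = sin((1−f)δ)/sin δ ≈ 0.838, b = sin(fδ)/sin δ ≈ 0.838.
p = a·p₁ + b·p₂ ≈ (-0.776, 0.507, -0.376); φ = arcsin(p_z) ≈ -22.06°, λ = atan2(p_y, p_x) ≈ 146.87°.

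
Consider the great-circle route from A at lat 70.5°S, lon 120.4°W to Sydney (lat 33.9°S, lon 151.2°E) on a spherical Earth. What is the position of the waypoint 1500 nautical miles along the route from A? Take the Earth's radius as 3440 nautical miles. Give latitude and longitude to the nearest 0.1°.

≈ lat 61.9°S, lon 178.1°E

Convert each endpoint to a unit vector on the sphere (x = cos φ cos λ, y = cos φ sin λ, z = sin φ).
The central angle between the endpoints is δ = arccos(p₁·p₂) ≈ 1.008 rad (57.8°). The total great-circle distance is δ·R ≈ 1.008 × 3440 ≈ 3468 nmi, so the target fraction is f = 1500/3468 ≈ 0.433.
Interpolate at f ≈ 0.433 with slerp weights a = sin((1−f)δ)/sin δ ≈ 0.640, b = sin(fδ)/sin δ ≈ 0.499.
p = a·p₁ + b·p₂ ≈ (-0.471, 0.015, -0.882); φ = arcsin(p_z) ≈ -61.86°, λ = atan2(p_y, p_x) ≈ 178.13°.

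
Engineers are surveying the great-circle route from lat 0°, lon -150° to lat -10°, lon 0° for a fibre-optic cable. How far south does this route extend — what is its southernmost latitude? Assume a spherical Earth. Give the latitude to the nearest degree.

The great circle lies in the plane with unit normal n̂ = (p₁ × p₂)/|p₁ × p₂|.
Here n̂_z ≈ +0.943; the vertex latitude is φ_max = arccos|n̂_z| ≈ 19.4°.
Check via Clairaut: cos φ_max = |cos φ₁| · sin C = cos(0.0°)·sin(109.4°) ≈ 0.943, again giving ≈ 19.4°.

≈ -19°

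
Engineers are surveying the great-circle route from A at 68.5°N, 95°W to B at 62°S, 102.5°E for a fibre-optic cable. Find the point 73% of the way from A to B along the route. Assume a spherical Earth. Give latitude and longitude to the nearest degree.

≈ 21°S, 133°E

Write both endpoints as unit vectors p₁, p₂ with components (cos φ cos λ, cos φ sin λ, sin φ).
The central angle between the endpoints is δ = arccos(p₁·p₂) ≈ 2.972 rad (170.3°).
Interpolate at f = 0.73 with slerp weights a = sin((1−f)δ)/sin δ ≈ 4.253, b = sin(fδ)/sin δ ≈ 4.887.
p = a·p₁ + b·p₂ ≈ (-0.632, 0.687, -0.358); φ = arcsin(p_z) ≈ -20.96°, λ = atan2(p_y, p_x) ≈ 132.63°.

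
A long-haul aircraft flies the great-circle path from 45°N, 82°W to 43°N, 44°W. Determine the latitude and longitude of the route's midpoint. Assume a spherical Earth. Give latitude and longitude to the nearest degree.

From cos δ = sin φ₁ sin φ₂ + cos φ₁ cos φ₂ cos Δλ, the central angle is δ ≈ 0.474 rad (27.2°).
Interpolate at f = 1/2 with slerp weights a = sin((1−f)δ)/sin δ ≈ 0.514, b = sin(fδ)/sin δ ≈ 0.514.
p = a·p₁ + b·p₂ ≈ (0.321, -0.622, 0.715); φ = arcsin(p_z) ≈ 45.60°, λ = atan2(p_y, p_x) ≈ -62.67°.

≈ 46°N, 63°W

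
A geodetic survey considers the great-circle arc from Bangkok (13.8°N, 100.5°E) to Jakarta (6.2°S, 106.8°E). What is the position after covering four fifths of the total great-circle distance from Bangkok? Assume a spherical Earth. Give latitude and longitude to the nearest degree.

Convert each endpoint to a unit vector on the sphere (x = cos φ cos λ, y = cos φ sin λ, z = sin φ).
The central angle between the endpoints is δ = arccos(p₁·p₂) ≈ 0.366 rad (21.0°).
Interpolate at f = 4/5 with slerp weights a = sin((1−f)δ)/sin δ ≈ 0.204, b = sin(fδ)/sin δ ≈ 0.806.
p = a·p₁ + b·p₂ ≈ (-0.268, 0.963, -0.038); φ = arcsin(p_z) ≈ -2.20°, λ = atan2(p_y, p_x) ≈ 105.55°.

≈ 2°S, 106°E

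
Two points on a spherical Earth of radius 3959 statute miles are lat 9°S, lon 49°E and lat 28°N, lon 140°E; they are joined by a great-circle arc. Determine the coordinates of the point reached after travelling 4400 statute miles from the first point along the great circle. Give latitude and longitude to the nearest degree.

Write both endpoints as unit vectors p₁, p₂ with components (cos φ cos λ, cos φ sin λ, sin φ).
The central angle between the endpoints is δ = arccos(p₁·p₂) ≈ 1.660 rad (95.1°). The total great-circle distance is δ·R ≈ 1.660 × 3959 ≈ 6570 mi, so the target fraction is f = 4400/6570 ≈ 0.670.
Interpolate at f ≈ 0.670 with slerp weights a = sin((1−f)δ)/sin δ ≈ 0.523, b = sin(fδ)/sin δ ≈ 0.900.
p = a·p₁ + b·p₂ ≈ (-0.270, 0.901, 0.341); φ = arcsin(p_z) ≈ 19.91°, λ = atan2(p_y, p_x) ≈ 106.66°.

≈ lat 20°N, lon 107°E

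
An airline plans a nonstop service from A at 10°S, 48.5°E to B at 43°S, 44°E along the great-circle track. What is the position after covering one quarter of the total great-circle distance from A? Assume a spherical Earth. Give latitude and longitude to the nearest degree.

From cos δ = sin φ₁ sin φ₂ + cos φ₁ cos φ₂ cos Δλ, the central angle is δ ≈ 0.580 rad (33.2°).
Interpolate at f = 1/4 with slerp weights a = sin((1−f)δ)/sin δ ≈ 0.769, b = sin(fδ)/sin δ ≈ 0.264.
p = a·p₁ + b·p₂ ≈ (0.641, 0.701, -0.313); φ = arcsin(p_z) ≈ -18.26°, λ = atan2(p_y, p_x) ≈ 47.59°.

≈ 18°S, 48°E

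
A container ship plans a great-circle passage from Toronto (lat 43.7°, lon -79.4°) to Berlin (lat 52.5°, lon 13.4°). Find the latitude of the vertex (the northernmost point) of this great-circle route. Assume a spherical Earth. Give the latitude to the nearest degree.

≈ 59°

The great circle lies in the plane with unit normal n̂ = (p₁ × p₂)/|p₁ × p₂|.
Here n̂_z ≈ +0.517; the vertex latitude is φ_max = arccos|n̂_z| ≈ 58.9°.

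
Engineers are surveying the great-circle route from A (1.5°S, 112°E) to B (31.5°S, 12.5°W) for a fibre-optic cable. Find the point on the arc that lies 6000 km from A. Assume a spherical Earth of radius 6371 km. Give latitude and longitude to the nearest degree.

≈ (30°S, 64°E)

Write both endpoints as unit vectors p₁, p₂ with components (cos φ cos λ, cos φ sin λ, sin φ).
The central angle between the endpoints is δ = arccos(p₁·p₂) ≈ 2.059 rad (118.0°). The total great-circle distance is δ·R ≈ 2.059 × 6371 ≈ 13118 km, so the target fraction is f = 6000/13118 ≈ 0.457.
Interpolate at f ≈ 0.457 with slerp weights a = sin((1−f)δ)/sin δ ≈ 1.018, b = sin(fδ)/sin δ ≈ 0.916.
p = a·p₁ + b·p₂ ≈ (0.381, 0.774, -0.505); φ = arcsin(p_z) ≈ -30.33°, λ = atan2(p_y, p_x) ≈ 63.80°.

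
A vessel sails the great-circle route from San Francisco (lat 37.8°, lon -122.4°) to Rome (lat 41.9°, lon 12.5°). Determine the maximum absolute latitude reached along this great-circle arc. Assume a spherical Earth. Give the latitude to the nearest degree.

The great circle lies in the plane with unit normal n̂ = (p₁ × p₂)/|p₁ × p₂|.
Here n̂_z ≈ +0.417; the vertex latitude is φ_max = arccos|n̂_z| ≈ 65.4°.
Check via Clairaut: cos φ_max = |cos φ₁| · sin C = cos(37.8°)·sin(31.8°) ≈ 0.417, again giving ≈ 65.4°.

≈ 65°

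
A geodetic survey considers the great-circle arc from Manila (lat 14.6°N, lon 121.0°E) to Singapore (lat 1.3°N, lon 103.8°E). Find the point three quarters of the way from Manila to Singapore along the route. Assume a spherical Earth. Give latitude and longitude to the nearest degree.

Write both endpoints as unit vectors p₁, p₂ with components (cos φ cos λ, cos φ sin λ, sin φ).
The central angle between the endpoints is δ = arccos(p₁·p₂) ≈ 0.377 rad (21.6°).
Interpolate at f = 3/4 with slerp weights a = sin((1−f)δ)/sin δ ≈ 0.256, b = sin(fδ)/sin δ ≈ 0.758.
p = a·p₁ + b·p₂ ≈ (-0.308, 0.948, 0.082); φ = arcsin(p_z) ≈ 4.68°, λ = atan2(p_y, p_x) ≈ 108.01°.

≈ lat 5°N, lon 108°E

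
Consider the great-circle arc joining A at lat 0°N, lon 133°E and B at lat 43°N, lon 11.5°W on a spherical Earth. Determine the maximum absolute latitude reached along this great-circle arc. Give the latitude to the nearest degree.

≈ 58°N

The great circle lies in the plane with unit normal n̂ = (p₁ × p₂)/|p₁ × p₂|.
Here n̂_z ≈ -0.529; the vertex latitude is φ_max = arccos|n̂_z| ≈ 58.1°.
Check via Clairaut: cos φ_max = |cos φ₁| · sin C = cos(0.0°)·sin(31.9°) ≈ 0.529, again giving ≈ 58.1°.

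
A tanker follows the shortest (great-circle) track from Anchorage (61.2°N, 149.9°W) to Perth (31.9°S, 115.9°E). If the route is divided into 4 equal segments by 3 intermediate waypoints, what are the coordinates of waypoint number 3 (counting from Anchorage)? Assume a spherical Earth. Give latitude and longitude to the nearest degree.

From cos δ = sin φ₁ sin φ₂ + cos φ₁ cos φ₂ cos Δλ, the central angle is δ ≈ 2.086 rad (119.5°).
Interpolate at f = 3/4 with slerp weights a = sin((1−f)δ)/sin δ ≈ 0.573, b = sin(fδ)/sin δ ≈ 1.149.
p = a·p₁ + b·p₂ ≈ (-0.665, 0.739, -0.106); φ = arcsin(p_z) ≈ -6.06°, λ = atan2(p_y, p_x) ≈ 131.96°.

≈ 6°S, 132°E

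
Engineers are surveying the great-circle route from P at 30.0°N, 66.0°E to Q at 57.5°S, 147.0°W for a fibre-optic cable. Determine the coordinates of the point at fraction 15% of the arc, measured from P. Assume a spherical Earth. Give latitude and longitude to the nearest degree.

From cos δ = sin φ₁ sin φ₂ + cos φ₁ cos φ₂ cos Δλ, the central angle is δ ≈ 2.518 rad (144.3°).
Interpolate at f = 0.15 with slerp weights a = sin((1−f)δ)/sin δ ≈ 1.443, b = sin(fδ)/sin δ ≈ 0.632.
p = a·p₁ + b·p₂ ≈ (0.223, 0.956, 0.188); φ = arcsin(p_z) ≈ 10.86°, λ = atan2(p_y, p_x) ≈ 76.85°.

≈ 11°N, 77°E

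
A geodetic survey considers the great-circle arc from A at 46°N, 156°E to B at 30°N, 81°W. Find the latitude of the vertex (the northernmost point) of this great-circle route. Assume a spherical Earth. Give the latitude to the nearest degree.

≈ 60°N

The great circle lies in the plane with unit normal n̂ = (p₁ × p₂)/|p₁ × p₂|.
Here n̂_z ≈ +0.505; the vertex latitude is φ_max = arccos|n̂_z| ≈ 59.7°.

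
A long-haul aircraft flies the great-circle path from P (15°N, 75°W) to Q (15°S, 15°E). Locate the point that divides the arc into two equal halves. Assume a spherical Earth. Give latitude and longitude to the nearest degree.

The haversine formula gives a central angle δ ≈ 1.638 rad (93.8°) between the endpoints.
Interpolate at f = 1/2 with slerp weights a = sin((1−f)δ)/sin δ ≈ 0.732, b = sin(fδ)/sin δ ≈ 0.732.
p = a·p₁ + b·p₂ ≈ (0.866, -0.500, 0.000); φ = arcsin(p_z) ≈ 0.00°, λ = atan2(p_y, p_x) ≈ -30.00°.

≈ (0°N, 30°W)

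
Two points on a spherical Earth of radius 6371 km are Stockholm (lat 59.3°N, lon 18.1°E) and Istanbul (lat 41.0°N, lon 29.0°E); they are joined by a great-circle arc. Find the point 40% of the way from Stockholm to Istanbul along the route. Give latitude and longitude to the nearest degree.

≈ lat 52°N, lon 24°E

Write both endpoints as unit vectors p₁, p₂ with components (cos φ cos λ, cos φ sin λ, sin φ).
The central angle between the endpoints is δ = arccos(p₁·p₂) ≈ 0.341 rad (19.5°).
Interpolate at f = 0.40 with slerp weights a = sin((1−f)δ)/sin δ ≈ 0.608, b = sin(fδ)/sin δ ≈ 0.407.
p = a·p₁ + b·p₂ ≈ (0.563, 0.245, 0.789); φ = arcsin(p_z) ≈ 52.10°, λ = atan2(p_y, p_x) ≈ 23.52°.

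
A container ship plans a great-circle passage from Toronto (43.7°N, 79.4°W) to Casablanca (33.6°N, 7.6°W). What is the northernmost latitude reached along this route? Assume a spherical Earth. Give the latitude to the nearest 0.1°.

≈ 45.9°N

The great circle lies in the plane with unit normal n̂ = (p₁ × p₂)/|p₁ × p₂|.
Here n̂_z ≈ +0.696; the vertex latitude is φ_max = arccos|n̂_z| ≈ 45.9°.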